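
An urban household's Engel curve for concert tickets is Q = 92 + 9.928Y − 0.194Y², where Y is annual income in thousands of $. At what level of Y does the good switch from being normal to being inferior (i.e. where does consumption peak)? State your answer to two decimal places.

dQ/dY = 9.928 − 0.388Y.
The good is inferior where dQ/dY < 0. Setting dQ/dY = 0 gives Y = 9.928 / 0.388 = 25.59.

25.59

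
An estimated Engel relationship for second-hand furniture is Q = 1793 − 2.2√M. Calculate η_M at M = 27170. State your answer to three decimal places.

At M = 27170: Q = 1430.367.
dQ/dM = -2.2/(2√M) = -0.00667341 at this income.
η = (dQ/dM)·(M/Q) = -0.00667341 × (27170/1430.367) = -0.127.

-0.127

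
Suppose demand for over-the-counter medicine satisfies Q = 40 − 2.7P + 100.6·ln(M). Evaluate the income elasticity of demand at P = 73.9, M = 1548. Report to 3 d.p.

0.174

At P = 73.9, M = 1548: Q = 579.349.
Holding P constant, ∂Q/∂M = 100.6/M = 0.0649871.
η_M = (∂Q/∂M)·(M/Q) = 0.0649871 × (1548/579.349) = 0.174.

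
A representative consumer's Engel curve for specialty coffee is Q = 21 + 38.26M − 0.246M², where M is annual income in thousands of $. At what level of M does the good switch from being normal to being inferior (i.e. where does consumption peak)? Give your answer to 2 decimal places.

dQ/dM = 38.26 − 0.492M.
The good is inferior where dQ/dM < 0. Setting dQ/dM = 0 gives M = 38.26 / 0.492 = 77.76.

77.76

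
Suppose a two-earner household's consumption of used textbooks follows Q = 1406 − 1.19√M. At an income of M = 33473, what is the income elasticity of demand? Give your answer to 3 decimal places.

At M = 33473: Q = 1188.282.
dQ/dM = -1.19/(2√M) = -0.00325214 at this income.
η = (dQ/dM)·(M/Q) = -0.00325214 × (33473/1188.282) = -0.092.

-0.092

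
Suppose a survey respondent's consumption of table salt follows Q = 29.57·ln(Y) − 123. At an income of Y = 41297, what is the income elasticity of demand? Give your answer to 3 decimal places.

0.155

At Y = 41297: Q = 191.286.
dQ/dY = 29.57/Y = 0.000716033 at this income.
η = (dQ/dY)·(Y/Q) = 0.000716033 × (41297/191.286) = 0.155.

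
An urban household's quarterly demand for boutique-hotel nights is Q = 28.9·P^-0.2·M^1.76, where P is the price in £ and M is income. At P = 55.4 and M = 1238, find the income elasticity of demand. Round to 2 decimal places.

1.76

For a multiplicative demand Q = A·P^α·M^β, the income elasticity is β everywhere.
Here β = 1.76, so η = 1.76.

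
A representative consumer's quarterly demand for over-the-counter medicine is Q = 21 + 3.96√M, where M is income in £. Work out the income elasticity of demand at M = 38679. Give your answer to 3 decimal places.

At M = 38679: Q = 799.812.
dQ/dM = 3.96/(2√M) = 0.0100676 at this income.
η = (dQ/dM)·(M/Q) = 0.0100676 × (38679/799.812) = 0.487.

0.487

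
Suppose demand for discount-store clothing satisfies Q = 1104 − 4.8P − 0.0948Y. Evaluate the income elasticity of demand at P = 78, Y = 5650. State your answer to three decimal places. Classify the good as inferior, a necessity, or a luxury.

At P = 78, Y = 5650: Q = 193.980.
Holding P constant, ∂Q/∂Y = −0.0948.
η_Y = (∂Q/∂Y)·(Y/Q) = -0.0948 × (5650/193.980) = -2.761.
Since η < 0, this is an inferior good.

-2.761 (inferior good)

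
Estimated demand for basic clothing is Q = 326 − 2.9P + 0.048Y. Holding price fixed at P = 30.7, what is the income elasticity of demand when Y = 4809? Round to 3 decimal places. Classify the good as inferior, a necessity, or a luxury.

At P = 30.7, Y = 4809: Q = 467.802.
Holding P constant, ∂Q/∂Y = 0.048.
η_Y = (∂Q/∂Y)·(Y/Q) = 0.048 × (4809/467.802) = 0.493.
Since 0 < η < 1, this is a necessity.

0.493 (necessity)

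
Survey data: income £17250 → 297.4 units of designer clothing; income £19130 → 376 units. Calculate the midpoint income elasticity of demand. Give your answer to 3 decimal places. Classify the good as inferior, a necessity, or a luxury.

2.259 (luxury)

ΔQ = 376 − 297.4 = 78.6; midpoint Q̄ = (297.4 + 376)/2 = 336.7.
ΔI = 19130 − 17250 = 1880; midpoint Ī = (17250 + 19130)/2 = 18190.
η = (ΔQ/Q̄) ÷ (ΔI/Ī) = (78.6/336.7) ÷ (1880/18190) = 2.259.
η > 1 ⇒ luxury.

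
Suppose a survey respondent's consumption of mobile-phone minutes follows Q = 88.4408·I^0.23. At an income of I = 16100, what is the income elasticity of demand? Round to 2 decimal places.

For Q = A·I^β the income elasticity is constant and equal to β.
Here β = 0.23, so η = 0.23.

0.23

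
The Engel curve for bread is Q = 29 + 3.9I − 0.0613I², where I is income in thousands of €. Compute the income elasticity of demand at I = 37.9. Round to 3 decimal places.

At I = 37.9: Q = 88.7581.
dQ/dI = 3.9 − 0.1226I = -0.74654.
η = (dQ/dI)·(I/Q) = -0.74654 × (37.9/88.7581) = -0.319.

-0.319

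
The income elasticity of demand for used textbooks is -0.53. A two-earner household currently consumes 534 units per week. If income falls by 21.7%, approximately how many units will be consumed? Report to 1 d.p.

%ΔQ ≈ η × %ΔI = -0.53 × (-21.7%) = 11.501%.
New Q ≈ 534 × (1 + 0.11501) = 595.4.

595.4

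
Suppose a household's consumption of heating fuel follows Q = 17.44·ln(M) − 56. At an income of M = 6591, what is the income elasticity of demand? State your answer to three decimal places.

At M = 6591: Q = 97.358.
dQ/dM = 17.44/M = 0.00264603 at this income.
η = (dQ/dM)·(M/Q) = 0.00264603 × (6591/97.358) = 0.179.

0.179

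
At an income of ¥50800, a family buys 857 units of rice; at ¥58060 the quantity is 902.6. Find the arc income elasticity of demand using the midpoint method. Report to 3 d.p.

ΔQ = 902.6 − 857 = 45.6; midpoint Q̄ = (857 + 902.6)/2 = 879.8.
ΔI = 58060 − 50800 = 7260; midpoint Ī = (50800 + 58060)/2 = 54430.
η = (ΔQ/Q̄) ÷ (ΔI/Ī) = (45.6/879.8) ÷ (7260/54430) = 0.389.

0.389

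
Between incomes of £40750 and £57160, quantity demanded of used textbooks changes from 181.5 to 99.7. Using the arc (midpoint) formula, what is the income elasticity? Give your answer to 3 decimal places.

ΔQ = 99.7 − 181.5 = -81.8; midpoint Q̄ = (181.5 + 99.7)/2 = 140.6.
ΔI = 57160 − 40750 = 16410; midpoint Ī = (40750 + 57160)/2 = 48955.
η = (ΔQ/Q̄) ÷ (ΔI/Ī) = (-81.8/140.6) ÷ (16410/48955) = -1.736.

-1.736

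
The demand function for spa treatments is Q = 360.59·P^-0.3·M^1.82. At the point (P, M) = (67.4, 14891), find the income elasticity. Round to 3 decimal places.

For a multiplicative demand Q = A·P^α·M^β, the income elasticity is β everywhere.
Here β = 1.82, so η = 1.820.

1.820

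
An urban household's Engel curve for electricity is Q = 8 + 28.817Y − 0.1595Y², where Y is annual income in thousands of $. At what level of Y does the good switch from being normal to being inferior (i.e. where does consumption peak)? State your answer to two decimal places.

dQ/dY = 28.817 − 0.319Y.
The good is inferior where dQ/dY < 0. Setting dQ/dY = 0 gives Y = 28.817 / 0.319 = 90.34.

90.34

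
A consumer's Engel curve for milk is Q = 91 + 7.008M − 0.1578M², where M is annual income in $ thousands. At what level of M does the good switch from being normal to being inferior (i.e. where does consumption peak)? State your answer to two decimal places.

22.21

dQ/dM = 7.008 − 0.3156M.
The good is inferior where dQ/dM < 0. Setting dQ/dM = 0 gives M = 7.008 / 0.3156 = 22.21.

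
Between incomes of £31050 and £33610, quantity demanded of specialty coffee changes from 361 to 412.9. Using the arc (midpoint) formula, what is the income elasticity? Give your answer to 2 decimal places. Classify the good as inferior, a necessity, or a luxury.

ΔQ = 412.9 − 361 = 51.9; midpoint Q̄ = (361 + 412.9)/2 = 386.95.
ΔI = 33610 − 31050 = 2560; midpoint Ī = (31050 + 33610)/2 = 32330.
η = (ΔQ/Q̄) ÷ (ΔI/Ī) = (51.9/386.95) ÷ (2560/32330) = 1.69.
η > 1 ⇒ luxury.

1.69 (luxury)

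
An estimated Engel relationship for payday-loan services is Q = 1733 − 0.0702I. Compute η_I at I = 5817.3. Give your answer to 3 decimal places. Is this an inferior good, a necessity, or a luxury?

-0.308 (inferior good)

At I = 5817.3: Q = 1324.626.
dQ/dI = −0.0702.
η = (dQ/dI)·(I/Q) = -0.0702 × (5817.3/1324.626) = -0.308.
Since η < 0, the good is an inferior good.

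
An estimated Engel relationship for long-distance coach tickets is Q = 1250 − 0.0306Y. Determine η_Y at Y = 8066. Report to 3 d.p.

-0.246

At Y = 8066: Q = 1003.180.
dQ/dY = −0.0306.
η = (dQ/dY)·(Y/Q) = -0.0306 × (8066/1003.180) = -0.246.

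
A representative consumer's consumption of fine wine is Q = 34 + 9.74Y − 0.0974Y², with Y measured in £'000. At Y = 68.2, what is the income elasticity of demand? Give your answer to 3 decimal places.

-0.986

At Y = 68.2: Q = 245.2372.
dQ/dY = 9.74 − 0.1948Y = -3.54536.
η = (dQ/dY)·(Y/Q) = -3.54536 × (68.2/245.2372) = -0.986.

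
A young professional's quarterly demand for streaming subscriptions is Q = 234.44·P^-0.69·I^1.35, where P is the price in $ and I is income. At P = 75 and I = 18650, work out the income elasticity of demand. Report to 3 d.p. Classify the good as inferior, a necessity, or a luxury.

1.350 (luxury)

For a multiplicative demand Q = A·P^α·I^β, the income elasticity is β everywhere.
Here β = 1.35, so η = 1.350.
Since η > 1, this is a luxury.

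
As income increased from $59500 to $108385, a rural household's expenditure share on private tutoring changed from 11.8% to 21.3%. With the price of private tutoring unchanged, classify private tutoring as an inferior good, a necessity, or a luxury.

luxury

The budget share rises as income rises, so η > 1.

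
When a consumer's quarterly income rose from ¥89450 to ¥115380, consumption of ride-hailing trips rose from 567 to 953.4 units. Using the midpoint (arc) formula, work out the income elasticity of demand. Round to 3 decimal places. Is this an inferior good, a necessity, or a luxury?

ΔQ = 953.4 − 567 = 386.4; midpoint Q̄ = (567 + 953.4)/2 = 760.2.
ΔI = 115380 − 89450 = 25930; midpoint Ī = (89450 + 115380)/2 = 102415.
η = (ΔQ/Q̄) ÷ (ΔI/Ī) = (386.4/760.2) ÷ (25930/102415) = 2.008.
η > 1 ⇒ luxury.

2.008 (luxury)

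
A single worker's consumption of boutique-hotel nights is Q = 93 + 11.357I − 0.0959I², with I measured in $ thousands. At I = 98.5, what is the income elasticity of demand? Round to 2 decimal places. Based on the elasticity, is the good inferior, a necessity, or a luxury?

-2.64 (inferior good)

At I = 98.5: Q = 281.2187.
dQ/dI = 11.357 − 0.1918I = -7.53530.
η = (dQ/dI)·(I/Q) = -7.53530 × (98.5/281.2187) = -2.64.
η < 0 ⇒ inferior good.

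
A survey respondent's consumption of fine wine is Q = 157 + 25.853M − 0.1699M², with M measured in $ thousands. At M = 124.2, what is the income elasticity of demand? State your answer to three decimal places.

At M = 124.2: Q = 747.1264.
dQ/dM = 25.853 − 0.3398M = -16.35016.
η = (dQ/dM)·(M/Q) = -16.35016 × (124.2/747.1264) = -2.718.

-2.718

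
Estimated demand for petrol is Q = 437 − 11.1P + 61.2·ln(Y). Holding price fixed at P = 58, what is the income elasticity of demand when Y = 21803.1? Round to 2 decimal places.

At P = 58, Y = 21803.1: Q = 404.576.
Holding P constant, ∂Q/∂Y = 61.2/Y = 0.00280694.
η_Y = (∂Q/∂Y)·(Y/Q) = 0.00280694 × (21803.1/404.576) = 0.15.

0.15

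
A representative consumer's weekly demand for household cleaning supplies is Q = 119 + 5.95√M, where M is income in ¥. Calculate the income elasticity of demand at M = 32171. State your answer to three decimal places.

At M = 32171: Q = 1186.208.
dQ/dM = 5.95/(2√M) = 0.0165865 at this income.
η = (dQ/dM)·(M/Q) = 0.0165865 × (32171/1186.208) = 0.450.

0.450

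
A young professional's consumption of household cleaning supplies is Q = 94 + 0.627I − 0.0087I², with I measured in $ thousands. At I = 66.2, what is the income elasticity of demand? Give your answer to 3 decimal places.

At I = 66.2: Q = 97.3802.
dQ/dI = 0.627 − 0.0174I = -0.52488.
η = (dQ/dI)·(I/Q) = -0.52488 × (66.2/97.3802) = -0.357.

-0.357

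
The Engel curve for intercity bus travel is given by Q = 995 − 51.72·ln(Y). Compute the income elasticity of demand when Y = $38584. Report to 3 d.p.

-0.115

At Y = 38584: Q = 448.806.
dQ/dY = -51.72/Y = -0.00134045 at this income.
η = (dQ/dY)·(Y/Q) = -0.00134045 × (38584/448.806) = -0.115.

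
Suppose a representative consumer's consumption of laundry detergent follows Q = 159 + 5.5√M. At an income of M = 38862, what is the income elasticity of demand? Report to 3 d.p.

At M = 38862: Q = 1243.240.
dQ/dM = 5.5/(2√M) = 0.0139499 at this income.
η = (dQ/dM)·(M/Q) = 0.0139499 × (38862/1243.240) = 0.436.

0.436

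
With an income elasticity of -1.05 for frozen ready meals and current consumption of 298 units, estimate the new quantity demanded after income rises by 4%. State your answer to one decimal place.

%ΔQ ≈ η × %ΔI = -1.05 × 4% = -4.2%.
New Q ≈ 298 × (1 − 0.042) = 285.5.

285.5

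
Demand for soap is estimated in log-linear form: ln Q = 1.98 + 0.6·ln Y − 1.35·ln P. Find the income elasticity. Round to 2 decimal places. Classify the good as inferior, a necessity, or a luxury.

In a log-linear demand, the coefficient on ln Y is the income elasticity.
So η = 0.60.
0 < η < 1 ⇒ necessity.

0.60 (necessity)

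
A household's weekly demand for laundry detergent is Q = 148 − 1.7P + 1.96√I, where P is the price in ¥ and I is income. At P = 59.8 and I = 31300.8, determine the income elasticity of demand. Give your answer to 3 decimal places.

At P = 59.8, I = 31300.8: Q = 393.104.
Holding P constant, ∂Q/∂I = 1.96/(2√I) = 0.00553922.
η_I = (∂Q/∂I)·(I/Q) = 0.00553922 × (31300.8/393.104) = 0.441.

0.441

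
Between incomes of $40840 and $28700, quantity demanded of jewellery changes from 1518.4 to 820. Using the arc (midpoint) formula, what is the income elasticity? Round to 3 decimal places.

ΔQ = 820 − 1518.4 = -698.4; midpoint Q̄ = (1518.4 + 820)/2 = 1169.2.
ΔI = 28700 − 40840 = -12140; midpoint Ī = (40840 + 28700)/2 = 34770.
η = (ΔQ/Q̄) ÷ (ΔI/Ī) = (-698.4/1169.2) ÷ (-12140/34770) = 1.711.

1.711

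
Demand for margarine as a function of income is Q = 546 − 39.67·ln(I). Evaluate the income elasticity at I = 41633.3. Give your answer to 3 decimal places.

At I = 41633.3: Q = 124.044.
dQ/dI = -39.67/I = -0.000952843 at this income.
η = (dQ/dI)·(I/Q) = -0.000952843 × (41633.3/124.044) = -0.320.

-0.320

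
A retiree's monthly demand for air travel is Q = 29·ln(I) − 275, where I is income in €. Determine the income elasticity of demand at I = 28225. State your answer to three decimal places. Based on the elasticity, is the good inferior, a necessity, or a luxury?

1.307 (luxury)

At I = 28225: Q = 22.191.
dQ/dI = 29/I = 0.00102746 at this income.
η = (dQ/dI)·(I/Q) = 0.00102746 × (28225/22.191) = 1.307.
Since η > 1, the good is a luxury.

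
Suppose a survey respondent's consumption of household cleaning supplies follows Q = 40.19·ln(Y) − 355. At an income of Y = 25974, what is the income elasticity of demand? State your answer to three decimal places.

0.751

At Y = 25974: Q = 53.525.
dQ/dY = 40.19/Y = 0.00154732 at this income.
η = (dQ/dY)·(Y/Q) = 0.00154732 × (25974/53.525) = 0.751.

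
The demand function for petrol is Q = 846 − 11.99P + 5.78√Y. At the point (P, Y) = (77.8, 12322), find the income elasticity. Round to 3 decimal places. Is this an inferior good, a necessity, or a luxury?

0.578 (necessity)

At P = 77.8, Y = 12322: Q = 554.784.
Holding P constant, ∂Q/∂Y = 5.78/(2√Y) = 0.026035.
η_Y = (∂Q/∂Y)·(Y/Q) = 0.026035 × (12322/554.784) = 0.578.
Since 0 < η < 1, this is a necessity.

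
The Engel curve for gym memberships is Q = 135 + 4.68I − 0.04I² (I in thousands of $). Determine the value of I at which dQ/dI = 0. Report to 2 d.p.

dQ/dI = 4.68 − 0.08I.
The good is inferior where dQ/dI < 0. Setting dQ/dI = 0 gives I = 4.68 / 0.08 = 58.50.

58.50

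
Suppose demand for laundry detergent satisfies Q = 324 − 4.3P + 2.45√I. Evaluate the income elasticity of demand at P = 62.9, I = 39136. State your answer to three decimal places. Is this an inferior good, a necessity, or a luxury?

At P = 62.9, I = 39136: Q = 538.209.
Holding P constant, ∂Q/∂I = 2.45/(2√I) = 0.00619224.
η_I = (∂Q/∂I)·(I/Q) = 0.00619224 × (39136/538.209) = 0.450.
Since 0 < η < 1, this is a necessity.

0.450 (necessity)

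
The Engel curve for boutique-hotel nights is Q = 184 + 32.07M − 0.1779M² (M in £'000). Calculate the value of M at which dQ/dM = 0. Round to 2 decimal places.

90.13

dQ/dM = 32.07 − 0.3558M.
The good is inferior where dQ/dM < 0. Setting dQ/dM = 0 gives M = 32.07 / 0.3558 = 90.13.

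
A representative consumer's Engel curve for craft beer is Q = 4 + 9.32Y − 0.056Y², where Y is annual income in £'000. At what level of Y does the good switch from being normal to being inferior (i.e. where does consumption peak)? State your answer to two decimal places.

dQ/dY = 9.32 − 0.112Y.
The good is inferior where dQ/dY < 0. Setting dQ/dY = 0 gives Y = 9.32 / 0.112 = 83.21.

83.21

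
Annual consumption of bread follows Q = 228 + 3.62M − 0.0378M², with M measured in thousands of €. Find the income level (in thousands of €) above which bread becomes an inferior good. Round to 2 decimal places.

47.88

dQ/dM = 3.62 − 0.0756M.
The good is inferior where dQ/dM < 0. Setting dQ/dM = 0 gives M = 3.62 / 0.0756 = 47.88.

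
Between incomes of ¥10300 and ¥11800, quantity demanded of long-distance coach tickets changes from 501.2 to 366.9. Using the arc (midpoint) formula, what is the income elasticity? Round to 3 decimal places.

ΔQ = 366.9 − 501.2 = -134.3; midpoint Q̄ = (501.2 + 366.9)/2 = 434.05.
ΔI = 11800 − 10300 = 1500; midpoint Ī = (10300 + 11800)/2 = 11050.
η = (ΔQ/Q̄) ÷ (ΔI/Ī) = (-134.3/434.05) ÷ (1500/11050) = -2.279.

-2.279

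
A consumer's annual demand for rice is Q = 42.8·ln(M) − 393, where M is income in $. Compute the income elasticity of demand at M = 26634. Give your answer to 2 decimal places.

At M = 26634: Q = 43.130.
dQ/dM = 42.8/M = 0.00160697 at this income.
η = (dQ/dM)·(M/Q) = 0.00160697 × (26634/43.130) = 0.99.

0.99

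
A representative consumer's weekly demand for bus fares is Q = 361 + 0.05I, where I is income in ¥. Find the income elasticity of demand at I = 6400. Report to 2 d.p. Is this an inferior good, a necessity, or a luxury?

At I = 6400: Q = 681.000.
dQ/dI = 0.05.
η = (dQ/dI)·(I/Q) = 0.05 × (6400/681.000) = 0.47.
Since 0 < η < 1, the good is a necessity.

0.47 (necessity)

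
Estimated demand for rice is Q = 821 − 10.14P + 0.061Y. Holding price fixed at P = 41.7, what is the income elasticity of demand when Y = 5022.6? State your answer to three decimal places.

0.435

At P = 41.7, Y = 5022.6: Q = 704.541.
Holding P constant, ∂Q/∂Y = 0.061.
η_Y = (∂Q/∂Y)·(Y/Q) = 0.061 × (5022.6/704.541) = 0.435.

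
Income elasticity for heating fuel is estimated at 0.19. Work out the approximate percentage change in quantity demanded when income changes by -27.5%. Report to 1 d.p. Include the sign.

%ΔQ ≈ η × %ΔI = 0.19 × (-27.5%) = -5.2%.

-5.2%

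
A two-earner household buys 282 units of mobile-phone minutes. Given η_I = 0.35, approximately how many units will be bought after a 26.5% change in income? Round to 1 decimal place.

%ΔQ ≈ η × %ΔI = 0.35 × 26.5% = 9.275%.
New Q ≈ 282 × (1 + 0.09275) = 308.2.

308.2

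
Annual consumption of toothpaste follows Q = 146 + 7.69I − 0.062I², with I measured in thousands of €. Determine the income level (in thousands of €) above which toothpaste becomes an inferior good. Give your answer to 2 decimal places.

62.02

dQ/dI = 7.69 − 0.124I.
The good is inferior where dQ/dI < 0. Setting dQ/dI = 0 gives I = 7.69 / 0.124 = 62.02.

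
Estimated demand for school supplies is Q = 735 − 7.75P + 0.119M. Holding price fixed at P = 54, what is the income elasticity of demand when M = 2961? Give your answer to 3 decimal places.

At P = 54, M = 2961: Q = 668.859.
Holding P constant, ∂Q/∂M = 0.119.
η_M = (∂Q/∂M)·(M/Q) = 0.119 × (2961/668.859) = 0.527.

0.527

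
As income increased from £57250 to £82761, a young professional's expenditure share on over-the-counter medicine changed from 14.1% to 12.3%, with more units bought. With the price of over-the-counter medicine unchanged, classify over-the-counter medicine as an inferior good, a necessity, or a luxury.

necessity

Quantity rises but the budget share falls as income rises, so 0 < η < 1.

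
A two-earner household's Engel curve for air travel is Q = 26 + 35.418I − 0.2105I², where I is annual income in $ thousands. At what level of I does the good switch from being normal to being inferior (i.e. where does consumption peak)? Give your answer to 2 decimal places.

dQ/dI = 35.418 − 0.421I.
The good is inferior where dQ/dI < 0. Setting dQ/dI = 0 gives I = 35.418 / 0.421 = 84.13.

84.13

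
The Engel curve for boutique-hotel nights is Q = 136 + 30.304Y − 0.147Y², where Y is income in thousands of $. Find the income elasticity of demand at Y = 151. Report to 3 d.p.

At Y = 151: Q = 1360.1570.
dQ/dY = 30.304 − 0.294Y = -14.09000.
η = (dQ/dY)·(Y/Q) = -14.09000 × (151/1360.1570) = -1.564.

-1.564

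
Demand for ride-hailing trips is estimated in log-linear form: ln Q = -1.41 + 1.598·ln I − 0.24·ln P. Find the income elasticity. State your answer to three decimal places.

1.598

In a log-linear demand, the coefficient on ln I is the income elasticity.
So η = 1.598.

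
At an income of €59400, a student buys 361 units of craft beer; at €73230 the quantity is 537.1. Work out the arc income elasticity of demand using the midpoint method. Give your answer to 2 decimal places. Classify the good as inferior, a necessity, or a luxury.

ΔQ = 537.1 − 361 = 176.1; midpoint Q̄ = (361 + 537.1)/2 = 449.05.
ΔI = 73230 − 59400 = 13830; midpoint Ī = (59400 + 73230)/2 = 66315.
η = (ΔQ/Q̄) ÷ (ΔI/Ī) = (176.1/449.05) ÷ (13830/66315) = 1.88.
η > 1 ⇒ luxury.

1.88 (luxury)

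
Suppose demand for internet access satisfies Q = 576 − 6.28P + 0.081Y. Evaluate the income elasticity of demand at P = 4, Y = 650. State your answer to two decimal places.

0.09

At P = 4, Y = 650: Q = 603.530.
Holding P constant, ∂Q/∂Y = 0.081.
η_Y = (∂Q/∂Y)·(Y/Q) = 0.081 × (650/603.530) = 0.09.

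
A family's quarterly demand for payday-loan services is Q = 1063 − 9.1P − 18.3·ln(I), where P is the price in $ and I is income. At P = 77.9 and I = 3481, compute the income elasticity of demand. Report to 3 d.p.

At P = 77.9, I = 3481: Q = 204.872.
Holding P constant, ∂Q/∂I = -18.3/I = -0.00525711.
η_I = (∂Q/∂I)·(I/Q) = -0.00525711 × (3481/204.872) = -0.089.

-0.089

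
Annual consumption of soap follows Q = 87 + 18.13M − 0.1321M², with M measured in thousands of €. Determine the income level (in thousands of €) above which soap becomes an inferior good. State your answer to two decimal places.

68.62

dQ/dM = 18.13 − 0.2642M.
The good is inferior where dQ/dM < 0. Setting dQ/dM = 0 gives M = 18.13 / 0.2642 = 68.62.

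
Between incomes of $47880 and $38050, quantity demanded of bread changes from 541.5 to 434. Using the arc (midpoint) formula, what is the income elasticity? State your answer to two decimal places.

0.96

ΔQ = 434 − 541.5 = -107.5; midpoint Q̄ = (541.5 + 434)/2 = 487.75.
ΔI = 38050 − 47880 = -9830; midpoint Ī = (47880 + 38050)/2 = 42965.
η = (ΔQ/Q̄) ÷ (ΔI/Ī) = (-107.5/487.75) ÷ (-9830/42965) = 0.96.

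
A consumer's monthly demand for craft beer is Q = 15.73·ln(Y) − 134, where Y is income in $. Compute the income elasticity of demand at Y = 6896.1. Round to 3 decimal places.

3.125

At Y = 6896.1: Q = 5.033.
dQ/dY = 15.73/Y = 0.002281 at this income.
η = (dQ/dY)·(Y/Q) = 0.002281 × (6896.1/5.033) = 3.125.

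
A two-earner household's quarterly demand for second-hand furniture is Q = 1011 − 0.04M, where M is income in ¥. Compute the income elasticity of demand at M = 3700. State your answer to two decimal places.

At M = 3700: Q = 863.000.
dQ/dM = −0.04.
η = (dQ/dM)·(M/Q) = -0.04 × (3700/863.000) = -0.17.

-0.17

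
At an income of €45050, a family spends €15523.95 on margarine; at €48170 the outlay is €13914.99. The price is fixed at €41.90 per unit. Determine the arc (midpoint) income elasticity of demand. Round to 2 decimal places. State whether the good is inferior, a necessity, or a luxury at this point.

With a constant price, Q₁ = 15523.95/41.90 = 370.500 and Q₂ = 13914.99/41.90 = 332.100 (equivalently, work directly with expenditure since P cancels).
Midpoint %ΔQ = (13914.99 − 15523.95)/14719.47 = -0.10931; midpoint %ΔI = (48170 − 45050)/46610 = 0.06694.
η = -0.10931 / 0.06694 = -1.63.
η < 0 ⇒ inferior good.

-1.63 (inferior good)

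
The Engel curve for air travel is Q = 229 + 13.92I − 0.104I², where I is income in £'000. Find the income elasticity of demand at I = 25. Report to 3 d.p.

0.426

At I = 25: Q = 512.0000.
dQ/dI = 13.92 − 0.208I = 8.72000.
η = (dQ/dI)·(I/Q) = 8.72000 × (25/512.0000) = 0.426.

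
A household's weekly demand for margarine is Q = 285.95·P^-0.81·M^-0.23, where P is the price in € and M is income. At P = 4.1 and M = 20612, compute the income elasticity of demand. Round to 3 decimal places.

For a multiplicative demand Q = A·P^α·M^β, the income elasticity is β everywhere.
Here β = -0.23, so η = -0.230.

-0.230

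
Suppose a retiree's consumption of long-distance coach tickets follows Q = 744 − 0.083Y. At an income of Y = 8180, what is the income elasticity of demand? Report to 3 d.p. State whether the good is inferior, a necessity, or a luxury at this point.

At Y = 8180: Q = 65.060.
dQ/dY = −0.083.
η = (dQ/dY)·(Y/Q) = -0.083 × (8180/65.060) = -10.436.
Since η < 0, the good is an inferior good.

-10.436 (inferior good)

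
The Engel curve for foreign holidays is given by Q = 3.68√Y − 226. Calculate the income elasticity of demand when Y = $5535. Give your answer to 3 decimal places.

At Y = 5535: Q = 47.783.
dQ/dY = 3.68/(2√Y) = 0.024732 at this income.
η = (dQ/dY)·(Y/Q) = 0.024732 × (5535/47.783) = 2.865.

2.865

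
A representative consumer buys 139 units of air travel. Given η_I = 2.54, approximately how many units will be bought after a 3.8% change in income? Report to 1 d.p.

152.4

%ΔQ ≈ η × %ΔI = 2.54 × 3.8% = 9.652%.
New Q ≈ 139 × (1 + 0.09652) = 152.4.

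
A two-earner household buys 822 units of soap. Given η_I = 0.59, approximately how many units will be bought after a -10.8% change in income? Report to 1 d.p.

%ΔQ ≈ η × %ΔI = 0.59 × (-10.8%) = -6.372%.
New Q ≈ 822 × (1 − 0.06372) = 769.6.

769.6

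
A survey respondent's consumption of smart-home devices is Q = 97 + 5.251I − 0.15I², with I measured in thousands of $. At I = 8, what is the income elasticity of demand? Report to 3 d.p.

At I = 8: Q = 129.4080.
dQ/dI = 5.251 − 0.3I = 2.85100.
η = (dQ/dI)·(I/Q) = 2.85100 × (8/129.4080) = 0.176.

0.176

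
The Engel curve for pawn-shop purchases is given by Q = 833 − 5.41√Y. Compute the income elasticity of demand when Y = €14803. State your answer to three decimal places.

At Y = 14803: Q = 174.778.
dQ/dY = -5.41/(2√Y) = -0.0222327 at this income.
η = (dQ/dY)·(Y/Q) = -0.0222327 × (14803/174.778) = -1.883.

-1.883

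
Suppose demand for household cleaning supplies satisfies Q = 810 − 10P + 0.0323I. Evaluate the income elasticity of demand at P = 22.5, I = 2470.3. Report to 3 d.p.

0.120

At P = 22.5, I = 2470.3: Q = 664.791.
Holding P constant, ∂Q/∂I = 0.0323.
η_I = (∂Q/∂I)·(I/Q) = 0.0323 × (2470.3/664.791) = 0.120.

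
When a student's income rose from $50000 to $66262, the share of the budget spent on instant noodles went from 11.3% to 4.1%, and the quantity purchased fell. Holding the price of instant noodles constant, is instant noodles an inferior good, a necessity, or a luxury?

Quantity demanded falls as income rises, so η < 0.

inferior good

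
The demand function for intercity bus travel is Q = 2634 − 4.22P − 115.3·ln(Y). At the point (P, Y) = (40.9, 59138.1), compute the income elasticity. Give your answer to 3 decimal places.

-0.097

At P = 40.9, Y = 59138.1: Q = 1194.528.
Holding P constant, ∂Q/∂Y = -115.3/Y = -0.00194967.
η_Y = (∂Q/∂Y)·(Y/Q) = -0.00194967 × (59138.1/1194.528) = -0.097.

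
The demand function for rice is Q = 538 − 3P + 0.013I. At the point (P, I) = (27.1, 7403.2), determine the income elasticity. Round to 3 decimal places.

At P = 27.1, I = 7403.2: Q = 552.942.
Holding P constant, ∂Q/∂I = 0.013.
η_I = (∂Q/∂I)·(I/Q) = 0.013 × (7403.2/552.942) = 0.174.

0.174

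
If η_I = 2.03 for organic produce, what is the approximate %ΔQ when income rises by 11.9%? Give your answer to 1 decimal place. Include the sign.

%ΔQ ≈ η × %ΔI = 2.03 × 11.9% = 24.2%.

24.2%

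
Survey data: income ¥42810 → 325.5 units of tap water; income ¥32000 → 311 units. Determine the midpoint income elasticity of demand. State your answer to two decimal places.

0.16

ΔQ = 311 − 325.5 = -14.5; midpoint Q̄ = (325.5 + 311)/2 = 318.25.
ΔI = 32000 − 42810 = -10810; midpoint Ī = (42810 + 32000)/2 = 37405.
η = (ΔQ/Q̄) ÷ (ΔI/Ī) = (-14.5/318.25) ÷ (-10810/37405) = 0.16.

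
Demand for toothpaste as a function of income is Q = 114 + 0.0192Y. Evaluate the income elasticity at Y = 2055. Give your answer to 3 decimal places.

0.257

At Y = 2055: Q = 153.456.
dQ/dY = 0.0192.
η = (dQ/dY)·(Y/Q) = 0.0192 × (2055/153.456) = 0.257.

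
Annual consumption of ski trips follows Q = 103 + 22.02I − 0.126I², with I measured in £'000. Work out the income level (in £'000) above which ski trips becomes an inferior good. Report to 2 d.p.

dQ/dI = 22.02 − 0.252I.
The good is inferior where dQ/dI < 0. Setting dQ/dI = 0 gives I = 22.02 / 0.252 = 87.38.

87.38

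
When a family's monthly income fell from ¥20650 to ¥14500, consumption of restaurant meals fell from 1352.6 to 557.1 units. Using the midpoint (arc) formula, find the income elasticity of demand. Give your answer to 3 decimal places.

2.381

ΔQ = 557.1 − 1352.6 = -795.5; midpoint Q̄ = (1352.6 + 557.1)/2 = 954.85.
ΔI = 14500 − 20650 = -6150; midpoint Ī = (20650 + 14500)/2 = 17575.
η = (ΔQ/Q̄) ÷ (ΔI/Ī) = (-795.5/954.85) ÷ (-6150/17575) = 2.381.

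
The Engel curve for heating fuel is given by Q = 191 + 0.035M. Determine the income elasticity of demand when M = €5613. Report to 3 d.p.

0.507

At M = 5613: Q = 387.455.
dQ/dM = 0.035.
η = (dQ/dM)·(M/Q) = 0.035 × (5613/387.455) = 0.507.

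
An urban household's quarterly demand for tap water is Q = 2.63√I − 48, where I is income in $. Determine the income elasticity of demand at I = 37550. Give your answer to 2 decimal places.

At I = 37550: Q = 461.637.
dQ/dI = 2.63/(2√I) = 0.00678611 at this income.
η = (dQ/dI)·(I/Q) = 0.00678611 × (37550/461.637) = 0.55.

0.55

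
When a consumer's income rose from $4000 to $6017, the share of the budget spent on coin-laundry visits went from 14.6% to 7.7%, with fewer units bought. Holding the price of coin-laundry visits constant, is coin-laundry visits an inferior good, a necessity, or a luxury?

inferior good

Quantity demanded falls as income rises, so η < 0.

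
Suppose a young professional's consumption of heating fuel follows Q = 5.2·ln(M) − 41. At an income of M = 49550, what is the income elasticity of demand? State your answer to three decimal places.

0.342

At M = 49550: Q = 15.216.
dQ/dM = 5.2/M = 0.000104945 at this income.
η = (dQ/dM)·(M/Q) = 0.000104945 × (49550/15.216) = 0.342.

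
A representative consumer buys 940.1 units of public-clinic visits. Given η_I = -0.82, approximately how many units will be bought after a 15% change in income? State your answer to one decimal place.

%ΔQ ≈ η × %ΔI = -0.82 × 15% = -12.3%.
New Q ≈ 940.1 × (1 − 0.123) = 824.5.

824.5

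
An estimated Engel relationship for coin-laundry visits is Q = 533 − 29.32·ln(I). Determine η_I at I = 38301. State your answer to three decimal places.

-0.131

At I = 38301: Q = 223.579.
dQ/dI = -29.32/I = -0.000765515 at this income.
η = (dQ/dI)·(I/Q) = -0.000765515 × (38301/223.579) = -0.131.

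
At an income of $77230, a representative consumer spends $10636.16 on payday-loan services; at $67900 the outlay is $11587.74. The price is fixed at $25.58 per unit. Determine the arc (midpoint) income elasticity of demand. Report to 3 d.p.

-0.666

With a constant price, Q₁ = 10636.16/25.58 = 415.800 and Q₂ = 11587.74/25.58 = 453.000 (equivalently, work directly with expenditure since P cancels).
Midpoint %ΔQ = (11587.74 − 10636.16)/11111.95 = 0.08564; midpoint %ΔI = (67900 − 77230)/72565 = -0.12857.
η = 0.08564 / -0.12857 = -0.666.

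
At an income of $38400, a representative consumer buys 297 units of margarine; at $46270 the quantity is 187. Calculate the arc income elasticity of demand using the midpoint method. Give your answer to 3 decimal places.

ΔQ = 187 − 297 = -110; midpoint Q̄ = (297 + 187)/2 = 242.
ΔI = 46270 − 38400 = 7870; midpoint Ī = (38400 + 46270)/2 = 42335.
η = (ΔQ/Q̄) ÷ (ΔI/Ī) = (-110/242) ÷ (7870/42335) = -2.445.

-2.445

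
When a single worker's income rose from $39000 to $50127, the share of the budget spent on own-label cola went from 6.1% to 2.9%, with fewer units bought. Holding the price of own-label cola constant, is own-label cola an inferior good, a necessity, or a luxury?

Quantity demanded falls as income rises, so η < 0.

inferior good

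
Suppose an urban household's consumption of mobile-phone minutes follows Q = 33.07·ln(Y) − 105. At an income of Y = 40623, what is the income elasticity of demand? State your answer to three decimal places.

At Y = 40623: Q = 245.942.
dQ/dY = 33.07/Y = 0.000814071 at this income.
η = (dQ/dY)·(Y/Q) = 0.000814071 × (40623/245.942) = 0.134.

0.134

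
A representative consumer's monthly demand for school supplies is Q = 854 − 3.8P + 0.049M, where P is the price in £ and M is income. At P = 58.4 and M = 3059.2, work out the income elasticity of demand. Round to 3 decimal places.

At P = 58.4, M = 3059.2: Q = 781.981.
Holding P constant, ∂Q/∂M = 0.049.
η_M = (∂Q/∂M)·(M/Q) = 0.049 × (3059.2/781.981) = 0.192.

0.192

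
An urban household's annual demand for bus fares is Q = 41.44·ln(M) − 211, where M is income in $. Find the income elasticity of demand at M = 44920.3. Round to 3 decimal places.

0.178

At M = 44920.3: Q = 232.932.
dQ/dM = 41.44/M = 0.000922523 at this income.
η = (dQ/dM)·(M/Q) = 0.000922523 × (44920.3/232.932) = 0.178.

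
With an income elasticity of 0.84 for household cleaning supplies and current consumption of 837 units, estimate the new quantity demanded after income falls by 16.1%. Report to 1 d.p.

723.8

%ΔQ ≈ η × %ΔI = 0.84 × (-16.1%) = -13.524%.
New Q ≈ 837 × (1 − 0.13524) = 723.8.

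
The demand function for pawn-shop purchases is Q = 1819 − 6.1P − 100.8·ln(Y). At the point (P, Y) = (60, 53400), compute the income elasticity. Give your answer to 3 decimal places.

-0.283

At P = 60, Y = 53400: Q = 355.735.
Holding P constant, ∂Q/∂Y = -100.8/Y = -0.00188764.
η_Y = (∂Q/∂Y)·(Y/Q) = -0.00188764 × (53400/355.735) = -0.283.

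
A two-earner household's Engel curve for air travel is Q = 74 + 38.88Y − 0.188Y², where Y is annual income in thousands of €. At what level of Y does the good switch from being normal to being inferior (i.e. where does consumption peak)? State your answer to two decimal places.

dQ/dY = 38.88 − 0.376Y.
The good is inferior where dQ/dY < 0. Setting dQ/dY = 0 gives Y = 38.88 / 0.376 = 103.40.

103.40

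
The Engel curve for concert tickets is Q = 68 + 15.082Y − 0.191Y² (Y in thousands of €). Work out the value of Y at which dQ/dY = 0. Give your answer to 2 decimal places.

39.48

dQ/dY = 15.082 − 0.382Y.
The good is inferior where dQ/dY < 0. Setting dQ/dY = 0 gives Y = 15.082 / 0.382 = 39.48.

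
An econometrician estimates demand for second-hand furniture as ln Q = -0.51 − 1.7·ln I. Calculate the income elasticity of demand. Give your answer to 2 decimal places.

In a log-linear demand, the coefficient on ln I is the income elasticity.
So η = -1.70.

-1.70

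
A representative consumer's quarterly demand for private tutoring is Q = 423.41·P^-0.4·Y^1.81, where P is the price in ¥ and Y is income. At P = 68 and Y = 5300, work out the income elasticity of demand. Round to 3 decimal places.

1.810

For a multiplicative demand Q = A·P^α·Y^β, the income elasticity is β everywhere.
Here β = 1.81, so η = 1.810.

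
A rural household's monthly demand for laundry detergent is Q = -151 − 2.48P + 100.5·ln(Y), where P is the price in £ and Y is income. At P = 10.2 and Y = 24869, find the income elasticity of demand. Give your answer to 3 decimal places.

0.120

At P = 10.2, Y = 24869: Q = 840.902.
Holding P constant, ∂Q/∂Y = 100.5/Y = 0.00404118.
η_Y = (∂Q/∂Y)·(Y/Q) = 0.00404118 × (24869/840.902) = 0.120.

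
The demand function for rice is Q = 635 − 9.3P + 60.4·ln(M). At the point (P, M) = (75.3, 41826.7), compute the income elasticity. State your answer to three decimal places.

0.105

At P = 75.3, M = 41826.7: Q = 577.444.
Holding P constant, ∂Q/∂M = 60.4/M = 0.00144405.
η_M = (∂Q/∂M)·(M/Q) = 0.00144405 × (41826.7/577.444) = 0.105.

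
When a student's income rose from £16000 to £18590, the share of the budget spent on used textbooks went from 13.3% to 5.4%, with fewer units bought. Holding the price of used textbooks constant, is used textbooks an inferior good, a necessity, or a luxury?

Quantity demanded falls as income rises, so η < 0.

inferior good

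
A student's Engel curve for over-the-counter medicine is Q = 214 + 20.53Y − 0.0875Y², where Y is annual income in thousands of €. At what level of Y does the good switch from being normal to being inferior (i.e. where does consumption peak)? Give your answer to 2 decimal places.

117.31

dQ/dY = 20.53 − 0.175Y.
The good is inferior where dQ/dY < 0. Setting dQ/dY = 0 gives Y = 20.53 / 0.175 = 117.31.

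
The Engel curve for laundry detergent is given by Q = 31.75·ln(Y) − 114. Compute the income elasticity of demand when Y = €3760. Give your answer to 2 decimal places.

At Y = 3760: Q = 147.372.
dQ/dY = 31.75/Y = 0.00844415 at this income.
η = (dQ/dY)·(Y/Q) = 0.00844415 × (3760/147.372) = 0.22.

0.22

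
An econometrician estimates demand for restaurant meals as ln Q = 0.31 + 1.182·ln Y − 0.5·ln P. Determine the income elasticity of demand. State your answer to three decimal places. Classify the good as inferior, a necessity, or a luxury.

1.182 (luxury)

In a log-linear demand, the coefficient on ln Y is the income elasticity.
So η = 1.182.
η > 1 ⇒ luxury.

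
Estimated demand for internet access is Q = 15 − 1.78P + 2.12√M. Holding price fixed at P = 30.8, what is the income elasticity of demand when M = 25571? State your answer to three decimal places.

0.567

At P = 30.8, M = 25571: Q = 299.184.
Holding P constant, ∂Q/∂M = 2.12/(2√M) = 0.00662876.
η_M = (∂Q/∂M)·(M/Q) = 0.00662876 × (25571/299.184) = 0.567.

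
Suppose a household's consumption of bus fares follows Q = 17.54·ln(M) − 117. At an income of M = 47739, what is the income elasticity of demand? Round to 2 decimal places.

0.24

At M = 47739: Q = 71.967.
dQ/dM = 17.54/M = 0.000367414 at this income.
η = (dQ/dM)·(M/Q) = 0.000367414 × (47739/71.967) = 0.24.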